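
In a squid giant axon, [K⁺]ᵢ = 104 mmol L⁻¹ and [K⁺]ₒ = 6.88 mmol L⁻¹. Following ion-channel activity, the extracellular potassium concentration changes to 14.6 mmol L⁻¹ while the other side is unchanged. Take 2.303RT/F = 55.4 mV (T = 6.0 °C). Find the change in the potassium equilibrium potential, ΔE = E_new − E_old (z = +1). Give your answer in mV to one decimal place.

E_old = (55.4/1)·log₁₀(6.88/104) = -65.34 mV
E_new = (55.4/1)·log₁₀(14.6/104) = -47.24 mV
ΔE = -47.24 − (-65.34) = 18.10 mV

18.1 mV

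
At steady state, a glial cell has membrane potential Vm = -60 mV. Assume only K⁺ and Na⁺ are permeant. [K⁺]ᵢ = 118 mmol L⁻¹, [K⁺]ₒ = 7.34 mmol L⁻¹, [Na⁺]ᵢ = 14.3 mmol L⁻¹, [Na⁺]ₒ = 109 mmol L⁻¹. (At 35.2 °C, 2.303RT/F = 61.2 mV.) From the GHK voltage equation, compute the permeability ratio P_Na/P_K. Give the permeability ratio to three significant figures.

0.0466

Let α = P_Na/P_K. GHK: Vm = 61.2·log₁₀[(Kₒ + α·Naₒ)/(Kᵢ + α·Naᵢ)].
10^(Vm/61.2) = 10^(-60.0/61.2) = 0.10462
So 0.10462·(Kᵢ + α·Naᵢ) = Kₒ + α·Naₒ → α = (0.10462·118.0 − 7.34) / (109.0 − 0.10462·14.3)
α = (12.34 − 7.34) / (109.0 − 1.496) = 5.005/107.5 = 0.04656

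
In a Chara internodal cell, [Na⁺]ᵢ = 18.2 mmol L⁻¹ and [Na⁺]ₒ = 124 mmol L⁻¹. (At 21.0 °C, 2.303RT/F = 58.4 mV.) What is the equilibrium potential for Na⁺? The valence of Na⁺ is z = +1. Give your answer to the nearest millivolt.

E = (58.4/z) · log₁₀([Na⁺]_out/[Na⁺]_in) with z = +1.
= (58.4/1) · log₁₀(124/18.2) = 58.40 · log₁₀(6.813)
= 58.40 · (0.8334) = 48.67 mV

49 mV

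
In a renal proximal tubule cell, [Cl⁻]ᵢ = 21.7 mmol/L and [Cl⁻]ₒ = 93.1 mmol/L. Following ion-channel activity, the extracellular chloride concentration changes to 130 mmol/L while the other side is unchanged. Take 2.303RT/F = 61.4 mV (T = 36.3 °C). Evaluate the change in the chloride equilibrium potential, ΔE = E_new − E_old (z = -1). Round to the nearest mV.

E_old = (61.4/-1)·log₁₀(93.1/21.7) = -38.83 mV
E_new = (61.4/-1)·log₁₀(130/21.7) = -47.74 mV
ΔE = -47.74 − (-38.83) = -8.90 mV

-9 mV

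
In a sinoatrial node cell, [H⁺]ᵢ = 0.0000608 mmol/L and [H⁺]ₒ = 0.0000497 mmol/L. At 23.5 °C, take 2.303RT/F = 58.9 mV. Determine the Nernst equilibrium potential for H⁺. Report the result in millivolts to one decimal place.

E = (58.9/z) · log₁₀([H⁺]_out/[H⁺]_in) with z = +1.
= (58.9/1) · log₁₀(0.0000497/0.0000608) = 58.90 · log₁₀(0.8174)
= 58.90 · (-0.0875) = -5.16 mV

-5.2 mV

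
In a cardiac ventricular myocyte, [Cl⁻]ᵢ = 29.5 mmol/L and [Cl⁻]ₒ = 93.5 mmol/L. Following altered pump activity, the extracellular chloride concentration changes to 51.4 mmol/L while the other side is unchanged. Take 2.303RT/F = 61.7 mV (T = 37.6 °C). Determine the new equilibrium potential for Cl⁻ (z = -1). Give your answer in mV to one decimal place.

After the shift: [Cl⁻]_out = 51.4, [Cl⁻]_in = 29.5 mmol/L.
E_new = (61.7/-1)·log₁₀(51.4/29.5) = -61.70 · (0.2411) = -14.88 mV

-14.9 mV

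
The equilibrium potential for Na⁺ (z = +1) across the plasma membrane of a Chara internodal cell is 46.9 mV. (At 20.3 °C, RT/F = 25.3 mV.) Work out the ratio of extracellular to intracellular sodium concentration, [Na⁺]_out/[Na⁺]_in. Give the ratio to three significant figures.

ln([out]/[in]) = E·z/(25.3) = 46.9 × 1 / 25.3 = 1.8538
[out]/[in] = e^(1.8538) = 6.384

6.38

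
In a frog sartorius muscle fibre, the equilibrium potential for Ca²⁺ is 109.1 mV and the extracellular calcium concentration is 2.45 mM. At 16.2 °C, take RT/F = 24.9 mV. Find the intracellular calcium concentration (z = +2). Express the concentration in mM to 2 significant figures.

0.00038 mM

Nernst: E = (24.9/2) · ln([out]/[in]), so ln([out]/[in]) = 109.1 × 2 / 24.9 = 8.7631.
[out]/[in] = e^(8.7631) = 6394.
[in] = 2.45 / 6394 = 0.0003832 mM.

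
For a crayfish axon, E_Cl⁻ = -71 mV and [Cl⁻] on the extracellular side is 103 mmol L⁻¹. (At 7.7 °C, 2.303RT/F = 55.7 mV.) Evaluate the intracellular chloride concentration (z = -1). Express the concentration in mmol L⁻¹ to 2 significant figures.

Nernst: E = (55.7/-1) · log₁₀([out]/[in]), so log₁₀([out]/[in]) = -71.0 × -1 / 55.7 = 1.2747.
[out]/[in] = 10^(1.2747) = 18.82.
[in] = 103 / 18.82 = 5.472 mmol L⁻¹.

5.5 mmol L⁻¹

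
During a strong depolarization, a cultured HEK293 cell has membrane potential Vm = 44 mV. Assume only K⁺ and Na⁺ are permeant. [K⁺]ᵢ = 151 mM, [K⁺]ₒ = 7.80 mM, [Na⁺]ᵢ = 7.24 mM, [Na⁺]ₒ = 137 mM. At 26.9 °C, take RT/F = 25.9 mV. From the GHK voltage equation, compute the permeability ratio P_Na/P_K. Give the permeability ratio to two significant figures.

8.4

Let α = P_Na/P_K. GHK: Vm = 25.9·ln[(Kₒ + α·Naₒ)/(Kᵢ + α·Naᵢ)].
e^(Vm/25.9) = e^(44.0/25.9) = 5.4676
So 5.4676·(Kᵢ + α·Naᵢ) = Kₒ + α·Naₒ → α = (5.4676·151.0 − 7.8) / (137.0 − 5.4676·7.24)
α = (825.6 − 7.8) / (137.0 − 39.59) = 817.8/97.41 = 8.395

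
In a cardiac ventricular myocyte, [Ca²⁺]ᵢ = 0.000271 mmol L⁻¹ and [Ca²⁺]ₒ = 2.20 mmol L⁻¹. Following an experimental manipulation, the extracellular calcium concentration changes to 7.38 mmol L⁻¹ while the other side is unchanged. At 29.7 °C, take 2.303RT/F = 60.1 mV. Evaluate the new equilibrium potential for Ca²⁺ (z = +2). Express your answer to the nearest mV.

After the shift: [Ca²⁺]_out = 7.38, [Ca²⁺]_in = 0.000271 mmol L⁻¹.
E_new = (60.1/2)·log₁₀(7.38/0.000271) = 30.05 · (4.4351) = 133.27 mV

133 mV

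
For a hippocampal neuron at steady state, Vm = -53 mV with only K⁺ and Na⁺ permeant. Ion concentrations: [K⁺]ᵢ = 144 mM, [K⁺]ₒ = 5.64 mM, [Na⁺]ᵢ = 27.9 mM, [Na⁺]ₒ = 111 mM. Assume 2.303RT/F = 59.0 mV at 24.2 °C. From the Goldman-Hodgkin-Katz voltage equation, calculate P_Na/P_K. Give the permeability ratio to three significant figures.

0.117

Let α = P_Na/P_K. GHK: Vm = 59.0·log₁₀[(Kₒ + α·Naₒ)/(Kᵢ + α·Naᵢ)].
10^(Vm/59.0) = 10^(-53.0/59.0) = 0.12638
So 0.12638·(Kᵢ + α·Naᵢ) = Kₒ + α·Naₒ → α = (0.12638·144.0 − 5.64) / (111.0 − 0.12638·27.9)
α = (18.2 − 5.64) / (111.0 − 3.526) = 12.56/107.5 = 0.1169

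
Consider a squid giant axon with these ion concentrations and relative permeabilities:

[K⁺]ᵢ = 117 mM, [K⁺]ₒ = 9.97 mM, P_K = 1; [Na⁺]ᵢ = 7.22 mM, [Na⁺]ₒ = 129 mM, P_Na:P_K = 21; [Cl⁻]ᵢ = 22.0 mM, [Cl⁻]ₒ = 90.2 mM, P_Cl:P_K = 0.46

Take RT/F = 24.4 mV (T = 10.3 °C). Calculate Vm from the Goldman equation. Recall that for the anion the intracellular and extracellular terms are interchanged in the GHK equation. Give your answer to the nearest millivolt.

Vm = 24.4 · ln[(Σ P·[cation]ₒ + Σ P·[anion]ᵢ) / (Σ P·[cation]ᵢ + Σ P·[anion]ₒ)]
Numerator = 1×9.97 + 21×129 + 0.46×22.0 = 2729
Denominator = 1×117 + 21×7.22 + 0.46×90.2 = 310.1
Vm = 24.4 · ln(8.8003) = 24.4 × (2.1748) = 53.06 mV

53 mV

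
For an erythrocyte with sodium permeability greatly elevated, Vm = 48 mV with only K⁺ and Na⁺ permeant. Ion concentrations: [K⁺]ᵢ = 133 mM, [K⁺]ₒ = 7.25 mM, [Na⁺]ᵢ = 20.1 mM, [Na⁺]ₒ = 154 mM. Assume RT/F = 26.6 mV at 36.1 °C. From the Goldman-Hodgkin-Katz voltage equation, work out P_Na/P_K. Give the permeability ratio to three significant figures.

25.1

Let α = P_Na/P_K. GHK: Vm = 26.6·ln[(Kₒ + α·Naₒ)/(Kᵢ + α·Naᵢ)].
e^(Vm/26.6) = e^(48.0/26.6) = 6.077
So 6.077·(Kᵢ + α·Naᵢ) = Kₒ + α·Naₒ → α = (6.077·133.0 − 7.25) / (154.0 − 6.077·20.1)
α = (808.2 − 7.25) / (154.0 − 122.1) = 801/31.85 = 25.15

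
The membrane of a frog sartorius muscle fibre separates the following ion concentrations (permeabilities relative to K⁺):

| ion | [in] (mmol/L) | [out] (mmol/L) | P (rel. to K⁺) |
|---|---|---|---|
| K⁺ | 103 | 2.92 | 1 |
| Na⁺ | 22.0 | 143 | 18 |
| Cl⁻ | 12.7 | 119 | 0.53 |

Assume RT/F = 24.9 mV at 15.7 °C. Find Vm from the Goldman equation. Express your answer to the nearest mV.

38 mV

Vm = 24.9 · ln[(Σ P·[cation]ₒ + Σ P·[anion]ᵢ) / (Σ P·[cation]ᵢ + Σ P·[anion]ₒ)]
Numerator = 1×2.92 + 18×143 + 0.53×12.7 = 2584
Denominator = 1×103 + 18×22.0 + 0.53×119 = 562.1
Vm = 24.9 · ln(4.5967) = 24.9 × (1.5253) = 37.98 mV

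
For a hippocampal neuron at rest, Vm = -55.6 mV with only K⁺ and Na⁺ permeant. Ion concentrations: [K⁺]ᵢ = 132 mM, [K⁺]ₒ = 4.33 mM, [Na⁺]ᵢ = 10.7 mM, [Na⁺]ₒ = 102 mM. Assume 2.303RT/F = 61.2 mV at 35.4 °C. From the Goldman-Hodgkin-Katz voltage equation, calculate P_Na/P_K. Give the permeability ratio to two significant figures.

0.12

Let α = P_Na/P_K. GHK: Vm = 61.2·log₁₀[(Kₒ + α·Naₒ)/(Kᵢ + α·Naᵢ)].
10^(Vm/61.2) = 10^(-55.6/61.2) = 0.12345
So 0.12345·(Kᵢ + α·Naᵢ) = Kₒ + α·Naₒ → α = (0.12345·132.0 − 4.33) / (102.0 − 0.12345·10.7)
α = (16.3 − 4.33) / (102.0 − 1.321) = 11.97/100.7 = 0.1189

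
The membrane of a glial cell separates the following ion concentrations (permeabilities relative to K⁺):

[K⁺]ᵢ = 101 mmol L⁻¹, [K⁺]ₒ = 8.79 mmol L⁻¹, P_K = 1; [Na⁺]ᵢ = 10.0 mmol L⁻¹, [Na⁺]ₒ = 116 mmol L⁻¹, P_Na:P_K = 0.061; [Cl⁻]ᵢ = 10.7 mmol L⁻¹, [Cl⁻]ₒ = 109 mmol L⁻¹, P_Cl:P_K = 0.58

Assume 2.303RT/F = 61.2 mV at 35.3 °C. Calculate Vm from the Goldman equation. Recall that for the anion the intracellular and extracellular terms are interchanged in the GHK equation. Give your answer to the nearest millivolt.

Vm = 61.2 · log₁₀[(Σ P·[cation]ₒ + Σ P·[anion]ᵢ) / (Σ P·[cation]ᵢ + Σ P·[anion]ₒ)]
Numerator = 1×8.79 + 0.061×116 + 0.58×10.7 = 22.07
Denominator = 1×101 + 0.061×10.0 + 0.58×109 = 164.8
Vm = 61.2 · log₁₀(0.13391) = 61.2 × (-0.8732) = -53.44 mV

-53 mV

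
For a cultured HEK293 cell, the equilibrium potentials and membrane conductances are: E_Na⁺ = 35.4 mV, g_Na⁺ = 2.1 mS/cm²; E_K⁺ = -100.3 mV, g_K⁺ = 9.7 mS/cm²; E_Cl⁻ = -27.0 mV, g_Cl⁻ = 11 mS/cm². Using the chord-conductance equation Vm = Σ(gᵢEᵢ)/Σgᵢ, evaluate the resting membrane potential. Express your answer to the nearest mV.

-52 mV

Σ gᵢEᵢ = 2.1·(35.4) + 9.7·(-100.3) + 11·(-27.0) = -1195.57
Σ gᵢ = 2.1 + 9.7 + 11 = 22.8
Vm = -1195.57 / 22.8 = -52.44 mV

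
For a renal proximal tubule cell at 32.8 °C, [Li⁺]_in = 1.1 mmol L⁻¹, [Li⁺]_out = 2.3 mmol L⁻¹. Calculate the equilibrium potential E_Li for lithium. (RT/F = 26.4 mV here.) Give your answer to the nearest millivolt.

E = (26.4/z) · ln([Li⁺]_out/[Li⁺]_in) with z = +1.
= (26.4/1) · ln(2.3/1.1) = 26.40 · ln(2.091)
= 26.40 · (0.7376) = 19.47 mV

19 mV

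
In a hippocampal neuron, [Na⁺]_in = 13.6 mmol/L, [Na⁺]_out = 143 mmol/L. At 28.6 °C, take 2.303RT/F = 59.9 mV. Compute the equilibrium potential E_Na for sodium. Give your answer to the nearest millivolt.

E = (59.9/z) · log₁₀([Na⁺]_out/[Na⁺]_in) with z = +1.
= (59.9/1) · log₁₀(143/13.6) = 59.90 · log₁₀(10.51)
= 59.90 · (1.0218) = 61.21 mV

61 mV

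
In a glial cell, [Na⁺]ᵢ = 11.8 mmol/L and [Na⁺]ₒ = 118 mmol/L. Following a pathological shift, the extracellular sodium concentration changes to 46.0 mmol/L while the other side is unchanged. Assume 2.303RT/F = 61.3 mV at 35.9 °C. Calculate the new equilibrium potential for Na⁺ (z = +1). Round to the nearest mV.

After the shift: [Na⁺]_out = 46.0, [Na⁺]_in = 11.8 mmol/L.
E_new = (61.3/1)·log₁₀(46.0/11.8) = 61.30 · (0.5909) = 36.22 mV

36 mV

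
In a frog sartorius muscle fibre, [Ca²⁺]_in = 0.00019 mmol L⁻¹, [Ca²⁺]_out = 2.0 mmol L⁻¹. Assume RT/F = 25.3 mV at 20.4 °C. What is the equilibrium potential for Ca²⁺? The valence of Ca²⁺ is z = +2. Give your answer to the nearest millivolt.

E = (25.3/z) · ln([Ca²⁺]_out/[Ca²⁺]_in) with z = +2.
= (25.3/2) · ln(2.0/0.00019) = 12.65 · ln(1.053e+04)
= 12.65 · (9.2616) = 117.16 mV

117 mV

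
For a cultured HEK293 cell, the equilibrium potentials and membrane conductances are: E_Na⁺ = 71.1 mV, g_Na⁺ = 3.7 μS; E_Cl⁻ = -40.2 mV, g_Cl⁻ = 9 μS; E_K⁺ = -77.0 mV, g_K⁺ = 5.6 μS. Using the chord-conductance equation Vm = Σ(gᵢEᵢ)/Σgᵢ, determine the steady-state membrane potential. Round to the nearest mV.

Σ gᵢEᵢ = 3.7·(71.1) + 9·(-40.2) + 5.6·(-77.0) = -529.93
Σ gᵢ = 3.7 + 9 + 5.6 = 18.3
Vm = -529.93 / 18.3 = -28.96 mV

-29 mV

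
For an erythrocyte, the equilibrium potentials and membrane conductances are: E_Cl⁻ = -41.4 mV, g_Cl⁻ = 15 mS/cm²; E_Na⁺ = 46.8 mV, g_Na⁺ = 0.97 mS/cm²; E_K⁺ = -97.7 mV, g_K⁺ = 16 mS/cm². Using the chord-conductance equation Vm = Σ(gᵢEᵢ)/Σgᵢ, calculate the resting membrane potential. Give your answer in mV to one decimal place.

Σ gᵢEᵢ = 15·(-41.4) + 0.97·(46.8) + 16·(-97.7) = -2138.80
Σ gᵢ = 15 + 0.97 + 16 = 31.97
Vm = -2138.80 / 31.97 = -66.90 mV

-66.9 mV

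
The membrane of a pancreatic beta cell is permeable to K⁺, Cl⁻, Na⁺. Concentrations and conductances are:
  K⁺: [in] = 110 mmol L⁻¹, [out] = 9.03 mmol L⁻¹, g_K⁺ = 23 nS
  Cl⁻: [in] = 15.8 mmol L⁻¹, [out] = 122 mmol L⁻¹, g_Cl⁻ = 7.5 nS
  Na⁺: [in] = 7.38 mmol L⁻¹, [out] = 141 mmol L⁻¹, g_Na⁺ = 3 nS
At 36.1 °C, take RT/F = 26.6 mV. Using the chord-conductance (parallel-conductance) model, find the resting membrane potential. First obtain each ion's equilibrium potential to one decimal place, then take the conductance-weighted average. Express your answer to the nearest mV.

-51 mV

E_K⁺ = (26.6/1)·ln(9.03/110) = -66.5 mV
E_Cl⁻ = (26.6/-1)·ln(122/15.8) = -54.4 mV
E_Na⁺ = (26.6/1)·ln(141/7.38) = 78.5 mV
Vm = (Σ gᵢEᵢ)/(Σ gᵢ) = (23·-66.5 + 7.5·-54.4 + 3·78.5) / (23 + 7.5 + 3)
= -1702.00 / 33.5 = -50.81 mV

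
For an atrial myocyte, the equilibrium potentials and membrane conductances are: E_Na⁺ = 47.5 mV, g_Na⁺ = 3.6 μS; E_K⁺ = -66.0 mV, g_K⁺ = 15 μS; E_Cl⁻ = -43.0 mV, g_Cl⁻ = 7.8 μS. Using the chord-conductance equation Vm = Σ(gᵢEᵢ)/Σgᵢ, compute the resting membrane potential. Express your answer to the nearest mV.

Σ gᵢEᵢ = 3.6·(47.5) + 15·(-66.0) + 7.8·(-43.0) = -1154.40
Σ gᵢ = 3.6 + 15 + 7.8 = 26.4
Vm = -1154.40 / 26.4 = -43.73 mV

-44 mV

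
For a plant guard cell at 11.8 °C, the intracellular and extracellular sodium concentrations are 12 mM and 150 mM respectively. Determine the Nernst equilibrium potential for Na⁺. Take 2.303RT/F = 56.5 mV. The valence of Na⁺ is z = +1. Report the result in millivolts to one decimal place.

E = (56.5/z) · log₁₀([Na⁺]_out/[Na⁺]_in) with z = +1.
= (56.5/1) · log₁₀(150/12) = 56.50 · log₁₀(12.5)
= 56.50 · (1.0969) = 61.98 mV

62.0 mV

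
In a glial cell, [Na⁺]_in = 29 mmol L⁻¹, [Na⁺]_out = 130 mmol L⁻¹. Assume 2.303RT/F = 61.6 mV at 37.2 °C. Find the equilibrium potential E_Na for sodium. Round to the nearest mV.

40 mV

E = (61.6/z) · log₁₀([Na⁺]_out/[Na⁺]_in) with z = +1.
= (61.6/1) · log₁₀(130/29) = 61.60 · log₁₀(4.483)
= 61.60 · (0.6515) = 40.14 mV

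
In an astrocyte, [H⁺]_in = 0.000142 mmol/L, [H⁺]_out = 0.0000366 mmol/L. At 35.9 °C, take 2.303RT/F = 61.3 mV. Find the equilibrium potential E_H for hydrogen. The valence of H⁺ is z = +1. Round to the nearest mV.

E = (61.3/z) · log₁₀([H⁺]_out/[H⁺]_in) with z = +1.
= (61.3/1) · log₁₀(0.0000366/0.000142) = 61.30 · log₁₀(0.2577)
= 61.30 · (-0.5888) = -36.09 mV

-36 mV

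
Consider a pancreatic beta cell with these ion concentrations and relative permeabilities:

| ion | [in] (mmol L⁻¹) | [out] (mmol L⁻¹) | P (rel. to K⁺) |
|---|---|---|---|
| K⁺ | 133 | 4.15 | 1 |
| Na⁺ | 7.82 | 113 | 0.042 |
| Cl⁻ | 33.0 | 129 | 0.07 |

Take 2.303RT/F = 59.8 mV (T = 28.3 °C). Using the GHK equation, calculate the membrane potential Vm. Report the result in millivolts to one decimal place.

Vm = 59.8 · log₁₀[(Σ P·[cation]ₒ + Σ P·[anion]ᵢ) / (Σ P·[cation]ᵢ + Σ P·[anion]ₒ)]
Numerator = 1×4.15 + 0.042×113 + 0.07×33.0 = 11.21
Denominator = 1×133 + 0.042×7.82 + 0.07×129 = 142.4
Vm = 59.8 · log₁₀(0.078717) = 59.8 × (-1.1039) = -66.02 mV

-66.0 mV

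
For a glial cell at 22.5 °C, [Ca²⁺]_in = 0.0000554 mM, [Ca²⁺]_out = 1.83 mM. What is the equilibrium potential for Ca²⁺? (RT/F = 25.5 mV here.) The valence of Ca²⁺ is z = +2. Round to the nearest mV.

133 mV

E = (25.5/z) · ln([Ca²⁺]_out/[Ca²⁺]_in) with z = +2.
= (25.5/2) · ln(1.83/0.0000554) = 12.75 · ln(3.303e+04)
= 12.75 · (10.4052) = 132.67 mV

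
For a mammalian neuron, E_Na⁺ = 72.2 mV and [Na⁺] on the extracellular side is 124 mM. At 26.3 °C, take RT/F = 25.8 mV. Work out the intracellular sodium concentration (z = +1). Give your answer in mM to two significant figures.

7.6 mM

Nernst: E = (25.8/1) · ln([out]/[in]), so ln([out]/[in]) = 72.2 × 1 / 25.8 = 2.7984.
[out]/[in] = e^(2.7984) = 16.42.
[in] = 124 / 16.42 = 7.552 mM.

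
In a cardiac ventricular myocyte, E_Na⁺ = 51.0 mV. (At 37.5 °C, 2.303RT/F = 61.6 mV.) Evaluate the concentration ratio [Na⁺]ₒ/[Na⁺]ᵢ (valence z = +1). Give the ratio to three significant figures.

6.73

log₁₀([out]/[in]) = E·z/(61.6) = 51.0 × 1 / 61.6 = 0.8279
[out]/[in] = 10^(0.8279) = 6.729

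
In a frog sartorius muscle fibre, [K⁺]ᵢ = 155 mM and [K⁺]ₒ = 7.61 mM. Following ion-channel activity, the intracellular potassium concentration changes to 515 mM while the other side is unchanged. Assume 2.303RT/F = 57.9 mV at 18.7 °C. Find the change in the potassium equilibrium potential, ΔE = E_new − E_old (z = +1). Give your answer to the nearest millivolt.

-30 mV

E_old = (57.9/1)·log₁₀(7.61/155) = -75.79 mV
E_new = (57.9/1)·log₁₀(7.61/515) = -105.98 mV
ΔE = -105.98 − (-75.79) = -30.19 mV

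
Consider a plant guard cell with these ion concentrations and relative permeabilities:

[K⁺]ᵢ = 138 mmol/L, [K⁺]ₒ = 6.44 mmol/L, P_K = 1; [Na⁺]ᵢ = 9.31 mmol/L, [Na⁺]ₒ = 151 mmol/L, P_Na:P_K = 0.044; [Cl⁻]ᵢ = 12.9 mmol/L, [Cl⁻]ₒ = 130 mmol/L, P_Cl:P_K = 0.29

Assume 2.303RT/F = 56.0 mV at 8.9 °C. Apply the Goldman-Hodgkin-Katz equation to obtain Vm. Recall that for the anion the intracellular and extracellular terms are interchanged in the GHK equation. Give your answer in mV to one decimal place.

-57.1 mV

Vm = 56.0 · log₁₀[(Σ P·[cation]ₒ + Σ P·[anion]ᵢ) / (Σ P·[cation]ᵢ + Σ P·[anion]ₒ)]
Numerator = 1×6.44 + 0.044×151 + 0.29×12.9 = 16.82
Denominator = 1×138 + 0.044×9.31 + 0.29×130 = 176.1
Vm = 56.0 · log₁₀(0.095537) = 56.0 × (-1.0198) = -57.11 mV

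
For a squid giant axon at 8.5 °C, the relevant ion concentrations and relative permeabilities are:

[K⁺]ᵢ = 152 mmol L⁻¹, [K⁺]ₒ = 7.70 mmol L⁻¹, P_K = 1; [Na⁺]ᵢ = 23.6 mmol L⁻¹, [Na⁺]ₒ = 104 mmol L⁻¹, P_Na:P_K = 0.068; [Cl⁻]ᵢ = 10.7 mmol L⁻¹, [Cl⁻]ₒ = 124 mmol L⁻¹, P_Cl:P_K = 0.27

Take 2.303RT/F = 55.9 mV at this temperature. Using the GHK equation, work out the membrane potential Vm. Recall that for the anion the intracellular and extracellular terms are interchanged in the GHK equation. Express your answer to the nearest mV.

Vm = 55.9 · log₁₀[(Σ P·[cation]ₒ + Σ P·[anion]ᵢ) / (Σ P·[cation]ᵢ + Σ P·[anion]ₒ)]
Numerator = 1×7.70 + 0.068×104 + 0.27×10.7 = 17.66
Denominator = 1×152 + 0.068×23.6 + 0.27×124 = 187.1
Vm = 55.9 · log₁₀(0.094401) = 55.9 × (-1.0250) = -57.30 mV

-57 mV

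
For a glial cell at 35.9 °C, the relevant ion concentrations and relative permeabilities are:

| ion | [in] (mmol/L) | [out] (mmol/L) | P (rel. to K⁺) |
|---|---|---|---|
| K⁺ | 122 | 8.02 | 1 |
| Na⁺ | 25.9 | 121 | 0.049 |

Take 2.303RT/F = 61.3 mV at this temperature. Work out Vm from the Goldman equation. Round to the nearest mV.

-58 mV

Vm = 61.3 · log₁₀[(Σ P·[cation]ₒ + Σ P·[anion]ᵢ) / (Σ P·[cation]ᵢ + Σ P·[anion]ₒ)]
Numerator = 1×8.02 + 0.049×121 = 13.95
Denominator = 1×122 + 0.049×25.9 = 123.3
Vm = 61.3 · log₁₀(0.11316) = 61.3 × (-0.9463) = -58.01 mV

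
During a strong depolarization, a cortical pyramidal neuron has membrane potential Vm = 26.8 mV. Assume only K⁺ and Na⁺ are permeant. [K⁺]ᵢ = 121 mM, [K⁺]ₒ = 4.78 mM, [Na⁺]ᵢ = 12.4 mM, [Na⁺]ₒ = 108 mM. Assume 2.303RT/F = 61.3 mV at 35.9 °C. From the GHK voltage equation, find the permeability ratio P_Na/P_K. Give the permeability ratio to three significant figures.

4.41

Let α = P_Na/P_K. GHK: Vm = 61.3·log₁₀[(Kₒ + α·Naₒ)/(Kᵢ + α·Naᵢ)].
10^(Vm/61.3) = 10^(26.8/61.3) = 2.7365
So 2.7365·(Kᵢ + α·Naᵢ) = Kₒ + α·Naₒ → α = (2.7365·121.0 − 4.78) / (108.0 − 2.7365·12.4)
α = (331.1 − 4.78) / (108.0 − 33.93) = 326.3/74.07 = 4.406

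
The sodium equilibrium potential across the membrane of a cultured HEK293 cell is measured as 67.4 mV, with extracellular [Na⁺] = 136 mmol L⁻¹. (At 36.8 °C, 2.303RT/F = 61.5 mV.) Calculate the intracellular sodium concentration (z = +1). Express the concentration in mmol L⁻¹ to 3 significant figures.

Nernst: E = (61.5/1) · log₁₀([out]/[in]), so log₁₀([out]/[in]) = 67.4 × 1 / 61.5 = 1.0959.
[out]/[in] = 10^(1.0959) = 12.47.
[in] = 136 / 12.47 = 10.9 mmol L⁻¹.

10.9 mmol L⁻¹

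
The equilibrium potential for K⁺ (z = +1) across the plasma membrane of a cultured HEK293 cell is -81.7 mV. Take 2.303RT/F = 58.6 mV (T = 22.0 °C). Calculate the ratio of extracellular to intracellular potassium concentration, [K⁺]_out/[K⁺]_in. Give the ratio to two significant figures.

log₁₀([out]/[in]) = E·z/(58.6) = -81.7 × 1 / 58.6 = -1.3942
[out]/[in] = 10^(-1.3942) = 0.04035

0.040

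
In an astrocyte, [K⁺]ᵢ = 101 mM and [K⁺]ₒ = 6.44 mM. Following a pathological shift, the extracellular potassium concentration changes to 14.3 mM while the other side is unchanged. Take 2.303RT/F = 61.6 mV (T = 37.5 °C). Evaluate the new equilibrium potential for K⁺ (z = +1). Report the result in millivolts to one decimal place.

-52.3 mV

After the shift: [K⁺]_out = 14.3, [K⁺]_in = 101 mM.
E_new = (61.6/1)·log₁₀(14.3/101) = 61.60 · (-0.8490) = -52.30 mV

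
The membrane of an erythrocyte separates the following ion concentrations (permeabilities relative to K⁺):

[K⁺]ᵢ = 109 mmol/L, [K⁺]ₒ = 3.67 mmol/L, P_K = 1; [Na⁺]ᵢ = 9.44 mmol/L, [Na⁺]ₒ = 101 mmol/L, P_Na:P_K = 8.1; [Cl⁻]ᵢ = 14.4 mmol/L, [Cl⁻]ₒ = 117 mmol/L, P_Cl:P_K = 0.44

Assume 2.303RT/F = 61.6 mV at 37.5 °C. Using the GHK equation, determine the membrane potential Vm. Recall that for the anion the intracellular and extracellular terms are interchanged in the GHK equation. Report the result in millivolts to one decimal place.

33.5 mV

Vm = 61.6 · log₁₀[(Σ P·[cation]ₒ + Σ P·[anion]ᵢ) / (Σ P·[cation]ᵢ + Σ P·[anion]ₒ)]
Numerator = 1×3.67 + 8.1×101 + 0.44×14.4 = 828.1
Denominator = 1×109 + 8.1×9.44 + 0.44×117 = 236.9
Vm = 61.6 · log₁₀(3.4949) = 61.6 × (0.5434) = 33.48 mV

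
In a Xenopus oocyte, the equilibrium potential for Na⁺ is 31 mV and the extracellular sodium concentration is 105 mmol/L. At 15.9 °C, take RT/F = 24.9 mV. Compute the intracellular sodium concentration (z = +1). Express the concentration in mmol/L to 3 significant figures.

Nernst: E = (24.9/1) · ln([out]/[in]), so ln([out]/[in]) = 31.0 × 1 / 24.9 = 1.2450.
[out]/[in] = e^(1.2450) = 3.473.
[in] = 105 / 3.473 = 30.23 mmol/L.

30.2 mmol/L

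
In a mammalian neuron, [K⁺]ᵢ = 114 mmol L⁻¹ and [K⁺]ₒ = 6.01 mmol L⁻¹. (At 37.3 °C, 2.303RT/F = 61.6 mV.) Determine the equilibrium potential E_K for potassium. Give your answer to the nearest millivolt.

-79 mV

E = (61.6/z) · log₁₀([K⁺]_out/[K⁺]_in) with z = +1.
= (61.6/1) · log₁₀(6.01/114) = 61.60 · log₁₀(0.05272)
= 61.60 · (-1.2780) = -78.73 mV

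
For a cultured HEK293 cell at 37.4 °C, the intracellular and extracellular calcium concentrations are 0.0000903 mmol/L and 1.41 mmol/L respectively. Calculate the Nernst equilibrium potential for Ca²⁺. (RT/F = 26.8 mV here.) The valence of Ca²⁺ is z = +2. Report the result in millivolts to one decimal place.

129.4 mV

E = (26.8/z) · ln([Ca²⁺]_out/[Ca²⁺]_in) with z = +2.
= (26.8/2) · ln(1.41/0.0000903) = 13.40 · ln(1.561e+04)
= 13.40 · (9.6560) = 129.39 mV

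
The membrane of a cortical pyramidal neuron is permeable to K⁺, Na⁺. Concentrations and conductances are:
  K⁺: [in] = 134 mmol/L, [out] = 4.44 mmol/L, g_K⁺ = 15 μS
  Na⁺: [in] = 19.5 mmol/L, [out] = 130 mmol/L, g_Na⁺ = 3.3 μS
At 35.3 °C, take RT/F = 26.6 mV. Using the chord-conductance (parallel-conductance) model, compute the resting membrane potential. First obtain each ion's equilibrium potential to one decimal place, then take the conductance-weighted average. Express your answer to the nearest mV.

E_K⁺ = (26.6/1)·ln(4.44/134) = -90.6 mV
E_Na⁺ = (26.6/1)·ln(130/19.5) = 50.5 mV
Vm = (Σ gᵢEᵢ)/(Σ gᵢ) = (15·-90.6 + 3.3·50.5) / (15 + 3.3)
= -1192.35 / 18.3 = -65.16 mV

-65 mV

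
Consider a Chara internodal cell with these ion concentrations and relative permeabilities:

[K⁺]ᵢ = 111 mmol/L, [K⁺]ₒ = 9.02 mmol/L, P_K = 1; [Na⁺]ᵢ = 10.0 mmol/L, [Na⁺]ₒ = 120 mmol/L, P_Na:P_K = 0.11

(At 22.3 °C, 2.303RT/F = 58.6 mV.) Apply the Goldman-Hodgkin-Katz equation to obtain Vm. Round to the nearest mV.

Vm = 58.6 · log₁₀[(Σ P·[cation]ₒ + Σ P·[anion]ᵢ) / (Σ P·[cation]ᵢ + Σ P·[anion]ₒ)]
Numerator = 1×9.02 + 0.11×120 = 22.22
Denominator = 1×111 + 0.11×10.0 = 112.1
Vm = 58.6 · log₁₀(0.19822) = 58.6 × (-0.7029) = -41.19 mV

-41 mV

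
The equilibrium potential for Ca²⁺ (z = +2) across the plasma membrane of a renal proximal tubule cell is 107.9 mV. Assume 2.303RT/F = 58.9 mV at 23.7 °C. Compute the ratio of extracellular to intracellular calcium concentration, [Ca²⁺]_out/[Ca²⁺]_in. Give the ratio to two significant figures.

log₁₀([out]/[in]) = E·z/(58.9) = 107.9 × 2 / 58.9 = 3.6638
[out]/[in] = 10^(3.6638) = 4611

4600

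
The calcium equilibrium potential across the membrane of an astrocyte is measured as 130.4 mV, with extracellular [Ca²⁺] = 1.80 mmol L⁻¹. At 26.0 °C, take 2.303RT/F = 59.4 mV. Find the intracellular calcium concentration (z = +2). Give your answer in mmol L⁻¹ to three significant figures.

Nernst: E = (59.4/2) · log₁₀([out]/[in]), so log₁₀([out]/[in]) = 130.4 × 2 / 59.4 = 4.3906.
[out]/[in] = 10^(4.3906) = 2.458e+04.
[in] = 1.80 / 2.458e+04 = 7.323e-05 mmol L⁻¹.

0.0000732 mmol L⁻¹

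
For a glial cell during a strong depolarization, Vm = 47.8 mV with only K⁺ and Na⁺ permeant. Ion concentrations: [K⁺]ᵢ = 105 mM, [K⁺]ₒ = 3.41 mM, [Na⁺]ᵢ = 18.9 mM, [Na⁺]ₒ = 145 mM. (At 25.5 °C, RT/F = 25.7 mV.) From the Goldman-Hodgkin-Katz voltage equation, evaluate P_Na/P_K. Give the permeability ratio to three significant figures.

28.4

Let α = P_Na/P_K. GHK: Vm = 25.7·ln[(Kₒ + α·Naₒ)/(Kᵢ + α·Naᵢ)].
e^(Vm/25.7) = e^(47.8/25.7) = 6.4232
So 6.4232·(Kᵢ + α·Naᵢ) = Kₒ + α·Naₒ → α = (6.4232·105.0 − 3.41) / (145.0 − 6.4232·18.9)
α = (674.4 − 3.41) / (145.0 − 121.4) = 671/23.6 = 28.43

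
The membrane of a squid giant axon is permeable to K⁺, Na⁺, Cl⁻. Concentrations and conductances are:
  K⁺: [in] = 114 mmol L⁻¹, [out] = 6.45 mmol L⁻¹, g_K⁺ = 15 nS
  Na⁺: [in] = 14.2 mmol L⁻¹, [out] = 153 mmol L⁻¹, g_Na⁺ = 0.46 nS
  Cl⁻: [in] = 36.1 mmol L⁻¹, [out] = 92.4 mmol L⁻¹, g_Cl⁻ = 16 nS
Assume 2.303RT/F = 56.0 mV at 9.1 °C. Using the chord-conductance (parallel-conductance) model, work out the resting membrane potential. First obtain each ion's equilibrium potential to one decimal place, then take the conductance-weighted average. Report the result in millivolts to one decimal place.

-44.1 mV

E_K⁺ = (56.0/1)·log₁₀(6.45/114) = -69.9 mV
E_Na⁺ = (56.0/1)·log₁₀(153/14.2) = 57.8 mV
E_Cl⁻ = (56.0/-1)·log₁₀(92.4/36.1) = -22.9 mV
Vm = (Σ gᵢEᵢ)/(Σ gᵢ) = (15·-69.9 + 0.46·57.8 + 16·-22.9) / (15 + 0.46 + 16)
= -1388.31 / 31.46 = -44.13 mV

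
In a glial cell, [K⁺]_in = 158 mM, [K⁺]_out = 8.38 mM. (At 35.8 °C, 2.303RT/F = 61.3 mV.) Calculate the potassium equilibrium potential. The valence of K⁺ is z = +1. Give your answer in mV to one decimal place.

E = (61.3/z) · log₁₀([K⁺]_out/[K⁺]_in) with z = +1.
= (61.3/1) · log₁₀(8.38/158) = 61.30 · log₁₀(0.05304)
= 61.30 · (-1.2754) = -78.18 mV

-78.2 mV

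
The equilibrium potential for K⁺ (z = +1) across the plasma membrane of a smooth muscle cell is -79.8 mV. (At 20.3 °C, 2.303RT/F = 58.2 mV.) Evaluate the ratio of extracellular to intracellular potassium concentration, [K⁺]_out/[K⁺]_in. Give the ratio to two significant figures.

log₁₀([out]/[in]) = E·z/(58.2) = -79.8 × 1 / 58.2 = -1.3711
[out]/[in] = 10^(-1.3711) = 0.04255

0.043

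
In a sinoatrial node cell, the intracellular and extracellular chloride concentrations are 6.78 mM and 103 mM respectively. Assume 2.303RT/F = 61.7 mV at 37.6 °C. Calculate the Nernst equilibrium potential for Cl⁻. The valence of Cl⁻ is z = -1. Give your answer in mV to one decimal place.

-72.9 mV

E = (61.7/z) · log₁₀([Cl⁻]_out/[Cl⁻]_in) with z = -1.
For an anion, dividing by z = -1 reverses the sign.
= (61.7/-1) · log₁₀(103/6.78) = -61.70 · log₁₀(15.19)
= -61.70 · (1.1816) = -72.91 mV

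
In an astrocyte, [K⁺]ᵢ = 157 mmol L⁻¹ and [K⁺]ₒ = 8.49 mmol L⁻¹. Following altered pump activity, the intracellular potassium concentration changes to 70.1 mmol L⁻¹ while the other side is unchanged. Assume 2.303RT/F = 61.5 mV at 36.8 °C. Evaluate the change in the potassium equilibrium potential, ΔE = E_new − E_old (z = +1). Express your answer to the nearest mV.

E_old = (61.5/1)·log₁₀(8.49/157) = -77.92 mV
E_new = (61.5/1)·log₁₀(8.49/70.1) = -56.38 mV
ΔE = -56.38 − (-77.92) = 21.54 mV

22 mV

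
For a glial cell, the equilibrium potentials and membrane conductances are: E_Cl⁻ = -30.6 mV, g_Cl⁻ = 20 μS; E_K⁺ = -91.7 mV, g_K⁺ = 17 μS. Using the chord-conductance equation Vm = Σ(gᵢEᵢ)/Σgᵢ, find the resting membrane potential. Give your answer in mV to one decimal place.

Σ gᵢEᵢ = 20·(-30.6) + 17·(-91.7) = -2170.90
Σ gᵢ = 20 + 17 = 37
Vm = -2170.90 / 37 = -58.67 mV

-58.7 mV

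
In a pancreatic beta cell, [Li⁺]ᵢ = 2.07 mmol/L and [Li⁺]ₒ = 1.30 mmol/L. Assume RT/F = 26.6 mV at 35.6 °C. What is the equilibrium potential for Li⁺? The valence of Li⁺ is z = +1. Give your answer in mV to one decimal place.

E = (26.6/z) · ln([Li⁺]_out/[Li⁺]_in) with z = +1.
= (26.6/1) · ln(1.30/2.07) = 26.60 · ln(0.628)
= 26.60 · (-0.4652) = -12.37 mV

-12.4 mV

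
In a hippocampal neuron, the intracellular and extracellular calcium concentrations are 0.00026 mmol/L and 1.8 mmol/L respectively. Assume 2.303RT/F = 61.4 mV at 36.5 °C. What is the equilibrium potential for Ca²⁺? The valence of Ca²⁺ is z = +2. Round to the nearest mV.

118 mV

E = (61.4/z) · log₁₀([Ca²⁺]_out/[Ca²⁺]_in) with z = +2.
= (61.4/2) · log₁₀(1.8/0.00026) = 30.70 · log₁₀(6923)
= 30.70 · (3.8403) = 117.90 mV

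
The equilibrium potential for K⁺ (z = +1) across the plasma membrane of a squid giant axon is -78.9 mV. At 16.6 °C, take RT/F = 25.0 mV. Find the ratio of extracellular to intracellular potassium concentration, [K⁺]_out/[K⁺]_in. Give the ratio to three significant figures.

0.0426

ln([out]/[in]) = E·z/(25.0) = -78.9 × 1 / 25.0 = -3.1560
[out]/[in] = e^(-3.1560) = 0.0426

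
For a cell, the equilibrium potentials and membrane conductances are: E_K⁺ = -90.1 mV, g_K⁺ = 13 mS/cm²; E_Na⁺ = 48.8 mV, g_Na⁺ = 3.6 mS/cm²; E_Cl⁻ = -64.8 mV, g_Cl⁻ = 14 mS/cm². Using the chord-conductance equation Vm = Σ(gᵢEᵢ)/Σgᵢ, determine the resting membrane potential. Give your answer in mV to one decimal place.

-62.2 mV

Σ gᵢEᵢ = 13·(-90.1) + 3.6·(48.8) + 14·(-64.8) = -1902.82
Σ gᵢ = 13 + 3.6 + 14 = 30.6
Vm = -1902.82 / 30.6 = -62.18 mV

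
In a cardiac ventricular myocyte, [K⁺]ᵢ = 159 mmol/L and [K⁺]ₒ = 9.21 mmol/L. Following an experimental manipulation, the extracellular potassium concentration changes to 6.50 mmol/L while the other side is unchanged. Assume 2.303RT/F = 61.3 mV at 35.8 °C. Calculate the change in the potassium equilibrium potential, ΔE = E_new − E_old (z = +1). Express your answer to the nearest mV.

E_old = (61.3/1)·log₁₀(9.21/159) = -75.84 mV
E_new = (61.3/1)·log₁₀(6.50/159) = -85.11 mV
ΔE = -85.11 − (-75.84) = -9.28 mV

-9 mV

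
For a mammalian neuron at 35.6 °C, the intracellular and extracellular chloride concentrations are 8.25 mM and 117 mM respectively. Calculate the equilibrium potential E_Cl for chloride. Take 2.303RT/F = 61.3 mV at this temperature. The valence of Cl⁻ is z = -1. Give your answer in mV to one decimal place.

-70.6 mV

E = (61.3/z) · log₁₀([Cl⁻]_out/[Cl⁻]_in) with z = -1.
For an anion, dividing by z = -1 reverses the sign.
= (61.3/-1) · log₁₀(117/8.25) = -61.30 · log₁₀(14.18)
= -61.30 · (1.1517) = -70.60 mV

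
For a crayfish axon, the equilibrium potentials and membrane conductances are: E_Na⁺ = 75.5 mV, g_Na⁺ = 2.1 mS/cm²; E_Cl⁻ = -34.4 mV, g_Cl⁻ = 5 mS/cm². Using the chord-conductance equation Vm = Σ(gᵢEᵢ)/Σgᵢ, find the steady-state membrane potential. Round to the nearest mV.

-2 mV

Σ gᵢEᵢ = 2.1·(75.5) + 5·(-34.4) = -13.45
Σ gᵢ = 2.1 + 5 = 7.1
Vm = -13.45 / 7.1 = -1.89 mV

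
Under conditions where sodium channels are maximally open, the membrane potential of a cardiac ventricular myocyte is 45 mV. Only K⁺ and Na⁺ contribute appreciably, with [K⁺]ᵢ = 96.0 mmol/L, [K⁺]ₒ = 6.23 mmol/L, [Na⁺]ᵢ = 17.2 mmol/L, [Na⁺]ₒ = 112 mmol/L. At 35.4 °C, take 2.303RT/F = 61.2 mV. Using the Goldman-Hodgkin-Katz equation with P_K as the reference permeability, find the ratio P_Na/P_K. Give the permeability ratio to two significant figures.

Let α = P_Na/P_K. GHK: Vm = 61.2·log₁₀[(Kₒ + α·Naₒ)/(Kᵢ + α·Naᵢ)].
10^(Vm/61.2) = 10^(45.0/61.2) = 5.4362
So 5.4362·(Kᵢ + α·Naᵢ) = Kₒ + α·Naₒ → α = (5.4362·96.0 − 6.23) / (112.0 − 5.4362·17.2)
α = (521.9 − 6.23) / (112.0 − 93.5) = 515.6/18.5 = 27.88

28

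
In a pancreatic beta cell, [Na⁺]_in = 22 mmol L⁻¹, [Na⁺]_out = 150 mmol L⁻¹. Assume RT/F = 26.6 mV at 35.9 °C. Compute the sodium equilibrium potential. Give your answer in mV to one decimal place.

E = (26.6/z) · ln([Na⁺]_out/[Na⁺]_in) with z = +1.
= (26.6/1) · ln(150/22) = 26.60 · ln(6.818)
= 26.60 · (1.9196) = 51.06 mV

51.1 mV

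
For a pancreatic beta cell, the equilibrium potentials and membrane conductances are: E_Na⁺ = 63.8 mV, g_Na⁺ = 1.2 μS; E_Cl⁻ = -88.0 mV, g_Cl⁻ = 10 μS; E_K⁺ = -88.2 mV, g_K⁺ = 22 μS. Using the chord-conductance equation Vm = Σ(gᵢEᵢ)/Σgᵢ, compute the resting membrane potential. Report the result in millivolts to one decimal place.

Σ gᵢEᵢ = 1.2·(63.8) + 10·(-88.0) + 22·(-88.2) = -2743.84
Σ gᵢ = 1.2 + 10 + 22 = 33.2
Vm = -2743.84 / 33.2 = -82.65 mV

-82.6 mV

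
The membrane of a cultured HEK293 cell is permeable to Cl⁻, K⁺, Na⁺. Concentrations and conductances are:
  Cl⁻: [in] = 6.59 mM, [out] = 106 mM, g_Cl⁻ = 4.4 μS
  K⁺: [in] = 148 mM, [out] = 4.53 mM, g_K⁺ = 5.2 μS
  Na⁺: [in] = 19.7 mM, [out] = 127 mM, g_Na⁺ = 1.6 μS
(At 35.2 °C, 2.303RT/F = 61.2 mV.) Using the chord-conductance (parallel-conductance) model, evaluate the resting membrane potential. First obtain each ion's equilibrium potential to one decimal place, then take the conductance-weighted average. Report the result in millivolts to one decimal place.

E_Cl⁻ = (61.2/-1)·log₁₀(106/6.59) = -73.8 mV
E_K⁺ = (61.2/1)·log₁₀(4.53/148) = -92.7 mV
E_Na⁺ = (61.2/1)·log₁₀(127/19.7) = 49.5 mV
Vm = (Σ gᵢEᵢ)/(Σ gᵢ) = (4.4·-73.8 + 5.2·-92.7 + 1.6·49.5) / (4.4 + 5.2 + 1.6)
= -727.56 / 11.2 = -64.96 mV

-65.0 mV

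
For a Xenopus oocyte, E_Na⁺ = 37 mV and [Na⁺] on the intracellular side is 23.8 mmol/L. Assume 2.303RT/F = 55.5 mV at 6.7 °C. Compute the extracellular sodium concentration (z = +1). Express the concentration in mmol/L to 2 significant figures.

110 mmol/L

Nernst: E = (55.5/1) · log₁₀([out]/[in]), so log₁₀([out]/[in]) = 37.0 × 1 / 55.5 = 0.6667.
[out]/[in] = 10^(0.6667) = 4.642.
[out] = 4.642 × 23.8 = 110.5 mmol/L.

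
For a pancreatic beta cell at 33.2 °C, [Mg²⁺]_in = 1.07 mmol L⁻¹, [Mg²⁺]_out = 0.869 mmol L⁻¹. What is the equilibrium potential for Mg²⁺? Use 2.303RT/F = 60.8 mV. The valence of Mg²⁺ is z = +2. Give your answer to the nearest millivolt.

-3 mV

E = (60.8/z) · log₁₀([Mg²⁺]_out/[Mg²⁺]_in) with z = +2.
= (60.8/2) · log₁₀(0.869/1.07) = 30.40 · log₁₀(0.8121)
= 30.40 · (-0.0904) = -2.75 mV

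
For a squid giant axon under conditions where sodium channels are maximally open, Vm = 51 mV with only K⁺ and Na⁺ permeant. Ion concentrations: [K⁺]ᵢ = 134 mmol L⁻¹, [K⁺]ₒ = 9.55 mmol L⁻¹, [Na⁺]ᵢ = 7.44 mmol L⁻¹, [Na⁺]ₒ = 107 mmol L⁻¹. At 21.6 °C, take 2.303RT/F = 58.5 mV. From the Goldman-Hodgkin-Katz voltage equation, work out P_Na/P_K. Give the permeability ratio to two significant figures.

Let α = P_Na/P_K. GHK: Vm = 58.5·log₁₀[(Kₒ + α·Naₒ)/(Kᵢ + α·Naᵢ)].
10^(Vm/58.5) = 10^(51.0/58.5) = 7.4438
So 7.4438·(Kᵢ + α·Naᵢ) = Kₒ + α·Naₒ → α = (7.4438·134.0 − 9.55) / (107.0 − 7.4438·7.44)
α = (997.5 − 9.55) / (107.0 − 55.38) = 987.9/51.62 = 19.14

19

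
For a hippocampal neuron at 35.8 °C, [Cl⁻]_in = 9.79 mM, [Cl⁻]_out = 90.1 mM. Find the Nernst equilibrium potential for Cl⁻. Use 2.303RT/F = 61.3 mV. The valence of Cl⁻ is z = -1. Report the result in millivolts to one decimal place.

E = (61.3/z) · log₁₀([Cl⁻]_out/[Cl⁻]_in) with z = -1.
For an anion, dividing by z = -1 reverses the sign.
= (61.3/-1) · log₁₀(90.1/9.79) = -61.30 · log₁₀(9.203)
= -61.30 · (0.9639) = -59.09 mV

-59.1 mV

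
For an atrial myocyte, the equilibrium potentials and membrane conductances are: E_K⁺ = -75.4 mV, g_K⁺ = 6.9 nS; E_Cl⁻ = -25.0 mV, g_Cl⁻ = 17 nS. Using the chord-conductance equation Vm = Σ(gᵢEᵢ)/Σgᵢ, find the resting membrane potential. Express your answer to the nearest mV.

-40 mV

Σ gᵢEᵢ = 6.9·(-75.4) + 17·(-25.0) = -945.26
Σ gᵢ = 6.9 + 17 = 23.9
Vm = -945.26 / 23.9 = -39.55 mV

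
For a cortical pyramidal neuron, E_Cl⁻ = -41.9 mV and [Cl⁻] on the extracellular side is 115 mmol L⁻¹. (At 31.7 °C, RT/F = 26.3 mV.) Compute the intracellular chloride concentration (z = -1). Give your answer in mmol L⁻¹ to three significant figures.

Nernst: E = (26.3/-1) · ln([out]/[in]), so ln([out]/[in]) = -41.9 × -1 / 26.3 = 1.5932.
[out]/[in] = e^(1.5932) = 4.919.
[in] = 115 / 4.919 = 23.38 mmol L⁻¹.

23.4 mmol L⁻¹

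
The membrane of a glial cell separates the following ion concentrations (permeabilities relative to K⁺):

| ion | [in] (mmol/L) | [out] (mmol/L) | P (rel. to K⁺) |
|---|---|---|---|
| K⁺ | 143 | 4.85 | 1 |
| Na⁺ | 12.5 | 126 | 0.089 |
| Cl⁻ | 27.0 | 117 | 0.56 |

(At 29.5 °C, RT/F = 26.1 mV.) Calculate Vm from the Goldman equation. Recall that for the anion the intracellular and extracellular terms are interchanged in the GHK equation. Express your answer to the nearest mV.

Vm = 26.1 · ln[(Σ P·[cation]ₒ + Σ P·[anion]ᵢ) / (Σ P·[cation]ᵢ + Σ P·[anion]ₒ)]
Numerator = 1×4.85 + 0.089×126 + 0.56×27.0 = 31.18
Denominator = 1×143 + 0.089×12.5 + 0.56×117 = 209.6
Vm = 26.1 · ln(0.14876) = 26.1 × (-1.9055) = -49.73 mV

-50 mV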